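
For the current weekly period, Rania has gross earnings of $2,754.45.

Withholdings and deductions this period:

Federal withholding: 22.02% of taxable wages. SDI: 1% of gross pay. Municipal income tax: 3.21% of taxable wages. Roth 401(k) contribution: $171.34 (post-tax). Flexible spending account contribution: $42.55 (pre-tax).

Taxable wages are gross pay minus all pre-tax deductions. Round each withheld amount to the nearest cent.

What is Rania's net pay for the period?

Flexible spending account contribution: $42.55
Taxable wages = $2,754.45 − $42.55 = $2,711.90
Federal withholding: $2,711.90 × 0.2202 = $597.16
Municipal income tax: $2,711.90 × 0.0321 = $87.05
SDI: $2,754.45 × 0.01 = $27.54
Roth 401(k) contribution: $171.34
Total deductions = $42.55 + $597.16 + $87.05 + $27.54 + $171.34 = $925.64
Net pay = $2,754.45 − $925.64 = $1,828.81

$1,828.81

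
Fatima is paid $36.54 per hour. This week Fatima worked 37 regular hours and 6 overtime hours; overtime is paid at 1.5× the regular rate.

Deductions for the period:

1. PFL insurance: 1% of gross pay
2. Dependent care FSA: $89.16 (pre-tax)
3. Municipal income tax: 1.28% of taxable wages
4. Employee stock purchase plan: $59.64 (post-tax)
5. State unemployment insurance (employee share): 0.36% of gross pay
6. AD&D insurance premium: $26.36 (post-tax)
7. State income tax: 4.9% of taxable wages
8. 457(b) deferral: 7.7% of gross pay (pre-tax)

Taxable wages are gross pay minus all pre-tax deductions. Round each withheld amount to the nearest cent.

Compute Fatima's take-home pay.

Regular pay: 37 × $36.54 = $1,351.98
Overtime pay: 6 × $36.54 × 1.5 = $328.86
Gross pay = $1,351.98 + $328.86 = $1,680.84
457(b) deferral: $1,680.84 × 0.077 = $129.42
Dependent care FSA: $89.16
Pre-tax total = $129.42 + $89.16 = $218.58
Taxable wages = $1,680.84 − $218.58 = $1,462.26
Municipal income tax: $1,462.26 × 0.0128 = $18.72
State income tax: $1,462.26 × 0.049 = $71.65
State unemployment insurance (employee share): $1,680.84 × 0.0036 = $6.05
PFL insurance: $1,680.84 × 0.01 = $16.81
AD&D insurance premium: $26.36
Employee stock purchase plan: $59.64
Total deductions = $129.42 + $89.16 + $18.72 + $71.65 + $6.05 + $16.81 + $26.36 + $59.64 = $417.81
Net pay = $1,680.84 − $417.81 = $1,263.03

$1,263.03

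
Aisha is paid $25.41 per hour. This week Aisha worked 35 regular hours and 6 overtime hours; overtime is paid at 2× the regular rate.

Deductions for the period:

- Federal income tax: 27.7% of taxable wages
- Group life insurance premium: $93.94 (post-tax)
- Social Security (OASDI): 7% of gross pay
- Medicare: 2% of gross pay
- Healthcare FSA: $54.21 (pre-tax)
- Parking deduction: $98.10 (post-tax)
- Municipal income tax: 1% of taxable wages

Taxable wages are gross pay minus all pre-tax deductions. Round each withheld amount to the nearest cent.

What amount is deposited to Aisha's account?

Regular pay: 35 × $25.41 = $889.35
Overtime pay: 6 × $25.41 × 2 = $304.92
Gross pay = $889.35 + $304.92 = $1,194.27
Healthcare FSA: $54.21
Taxable wages = $1,194.27 − $54.21 = $1,140.06
Federal income tax: $1,140.06 × 0.277 = $315.80
Municipal income tax: $1,140.06 × 0.01 = $11.40
Social Security (OASDI): $1,194.27 × 0.07 = $83.60
Medicare: $1,194.27 × 0.02 = $23.89
Group life insurance premium: $93.94
Parking deduction: $98.10
Total deductions = $54.21 + $315.80 + $11.40 + $83.60 + $23.89 + $93.94 + $98.10 = $680.94
Net pay = $1,194.27 − $680.94 = $513.33

$513.33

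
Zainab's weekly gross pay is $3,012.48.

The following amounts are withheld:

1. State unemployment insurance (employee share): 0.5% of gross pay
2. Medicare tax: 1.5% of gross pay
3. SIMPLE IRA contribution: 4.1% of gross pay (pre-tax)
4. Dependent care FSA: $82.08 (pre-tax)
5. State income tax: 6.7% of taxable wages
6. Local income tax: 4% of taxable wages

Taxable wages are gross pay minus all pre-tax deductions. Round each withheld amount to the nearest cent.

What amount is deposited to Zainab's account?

Dependent care FSA: $82.08
SIMPLE IRA contribution: $3,012.48 × 0.041 = $123.51
Pre-tax total = $82.08 + $123.51 = $205.59
Taxable wages = $3,012.48 − $205.59 = $2,806.89
Local income tax: $2,806.89 × 0.04 = $112.28
State income tax: $2,806.89 × 0.067 = $188.06
Medicare tax: $3,012.48 × 0.015 = $45.19
State unemployment insurance (employee share): $3,012.48 × 0.005 = $15.06
Total deductions = $82.08 + $123.51 + $112.28 + $188.06 + $45.19 + $15.06 = $566.18
Net pay = $3,012.48 − $566.18 = $2,446.30

$2,446.30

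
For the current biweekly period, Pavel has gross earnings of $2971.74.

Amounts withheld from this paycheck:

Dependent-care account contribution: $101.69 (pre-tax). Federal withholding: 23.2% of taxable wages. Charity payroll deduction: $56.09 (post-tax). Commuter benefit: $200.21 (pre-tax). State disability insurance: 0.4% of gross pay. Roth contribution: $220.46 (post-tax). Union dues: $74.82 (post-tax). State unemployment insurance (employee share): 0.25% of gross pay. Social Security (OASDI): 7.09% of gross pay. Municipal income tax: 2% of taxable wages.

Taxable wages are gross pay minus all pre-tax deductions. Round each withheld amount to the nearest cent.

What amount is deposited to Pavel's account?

Dependent-care account contribution: $101.69
Commuter benefit: $200.21
Pre-tax total = $101.69 + $200.21 = $301.90
Taxable wages = $2971.74 − $301.90 = $2669.84
Municipal income tax: $2669.84 × 0.02 = $53.40
Federal withholding: $2669.84 × 0.232 = $619.40
Social Security (OASDI): $2971.74 × 0.0709 = $210.70
State disability insurance: $2971.74 × 0.004 = $11.89
State unemployment insurance (employee share): $2971.74 × 0.0025 = $7.43
Charity payroll deduction: $56.09
Union dues: $74.82
Roth contribution: $220.46
Total deductions = $101.69 + $200.21 + $53.40 + $619.40 + $210.70 + $11.89 + $7.43 + $56.09 + $74.82 + $220.46 = $1556.09
Net pay = $2971.74 − $1556.09 = $1415.65

$1415.65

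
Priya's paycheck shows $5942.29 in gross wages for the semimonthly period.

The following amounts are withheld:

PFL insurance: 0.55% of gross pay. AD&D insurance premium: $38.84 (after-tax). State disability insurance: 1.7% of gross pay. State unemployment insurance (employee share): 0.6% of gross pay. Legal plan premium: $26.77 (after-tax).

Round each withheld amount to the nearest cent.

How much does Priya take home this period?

State unemployment insurance (employee share): $5942.29 × 0.006 = $35.65
State disability insurance: $5942.29 × 0.017 = $101.02
PFL insurance: $5942.29 × 0.0055 = $32.68
AD&D insurance premium: $38.84
Legal plan premium: $26.77
Total deductions = $35.65 + $101.02 + $32.68 + $38.84 + $26.77 = $234.96
Net pay = $5942.29 − $234.96 = $5707.33

$5707.33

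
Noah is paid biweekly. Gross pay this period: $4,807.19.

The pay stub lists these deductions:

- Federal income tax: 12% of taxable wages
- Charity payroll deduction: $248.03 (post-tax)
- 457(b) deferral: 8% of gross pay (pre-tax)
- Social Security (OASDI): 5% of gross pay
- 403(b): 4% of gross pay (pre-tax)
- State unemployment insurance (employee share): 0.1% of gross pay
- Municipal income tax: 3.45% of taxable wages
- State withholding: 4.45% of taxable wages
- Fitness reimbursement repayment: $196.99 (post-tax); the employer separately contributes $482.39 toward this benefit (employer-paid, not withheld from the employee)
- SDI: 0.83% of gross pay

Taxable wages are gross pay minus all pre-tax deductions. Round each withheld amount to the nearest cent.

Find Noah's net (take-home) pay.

403(b): $4,807.19 × 0.04 = $192.29
457(b) deferral: $4,807.19 × 0.08 = $384.58
Pre-tax total = $192.29 + $384.58 = $576.87
Taxable wages = $4,807.19 − $576.87 = $4,230.32
Municipal income tax: $4,230.32 × 0.0345 = $145.95
State withholding: $4,230.32 × 0.0445 = $188.25
Federal income tax: $4,230.32 × 0.12 = $507.64
State unemployment insurance (employee share): $4,807.19 × 0.001 = $4.81
SDI: $4,807.19 × 0.0083 = $39.90
Social Security (OASDI): $4,807.19 × 0.05 = $240.36
Charity payroll deduction: $248.03
Fitness reimbursement repayment: $196.99
(Employer's $482.39 toward fitness reimbursement repayment is not withheld from the employee.)
Total deductions = $192.29 + $384.58 + $145.95 + $188.25 + $507.64 + $4.81 + $39.90 + $240.36 + $248.03 + $196.99 = $2,148.80
Net pay = $4,807.19 − $2,148.80 = $2,658.39

$2,658.39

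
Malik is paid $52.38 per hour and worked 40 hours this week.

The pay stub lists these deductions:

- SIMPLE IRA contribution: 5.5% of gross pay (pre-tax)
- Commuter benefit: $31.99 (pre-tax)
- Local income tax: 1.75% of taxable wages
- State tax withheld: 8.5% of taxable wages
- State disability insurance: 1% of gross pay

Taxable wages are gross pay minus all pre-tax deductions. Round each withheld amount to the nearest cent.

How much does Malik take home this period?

$1727.35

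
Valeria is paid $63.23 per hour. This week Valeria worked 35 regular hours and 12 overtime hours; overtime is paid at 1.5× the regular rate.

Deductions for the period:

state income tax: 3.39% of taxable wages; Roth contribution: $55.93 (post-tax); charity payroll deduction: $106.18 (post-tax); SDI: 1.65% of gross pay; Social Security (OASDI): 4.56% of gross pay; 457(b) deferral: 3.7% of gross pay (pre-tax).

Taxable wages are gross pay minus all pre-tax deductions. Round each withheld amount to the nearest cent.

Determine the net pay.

Regular pay: 35 × $63.23 = $2,213.05
Overtime pay: 12 × $63.23 × 1.5 = $1,138.14
Gross pay = $2,213.05 + $1,138.14 = $3,351.19
457(b) deferral: $3,351.19 × 0.037 = $123.99
Taxable wages = $3,351.19 − $123.99 = $3,227.20
State income tax: $3,227.20 × 0.0339 = $109.40
Social Security (OASDI): $3,351.19 × 0.0456 = $152.81
SDI: $3,351.19 × 0.0165 = $55.29
Charity payroll deduction: $106.18
Roth contribution: $55.93
Total deductions = $123.99 + $109.40 + $152.81 + $55.29 + $106.18 + $55.93 = $603.60
Net pay = $3,351.19 − $603.60 = $2,747.59

$2,747.59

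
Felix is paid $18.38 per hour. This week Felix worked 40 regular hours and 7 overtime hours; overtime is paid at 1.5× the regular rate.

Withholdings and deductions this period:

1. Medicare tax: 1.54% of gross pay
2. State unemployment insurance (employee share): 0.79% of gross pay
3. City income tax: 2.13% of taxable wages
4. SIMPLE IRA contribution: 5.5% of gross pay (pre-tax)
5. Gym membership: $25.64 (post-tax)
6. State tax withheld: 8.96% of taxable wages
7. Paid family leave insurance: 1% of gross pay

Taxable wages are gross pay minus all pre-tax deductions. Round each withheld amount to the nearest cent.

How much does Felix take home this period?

$723.33

Regular pay: 40 × $18.38 = $735.20
Overtime pay: 7 × $18.38 × 1.5 = $192.99
Gross pay = $735.20 + $192.99 = $928.19
SIMPLE IRA contribution: $928.19 × 0.055 = $51.05
Taxable wages = $928.19 − $51.05 = $877.14
City income tax: $877.14 × 0.0213 = $18.68
State tax withheld: $877.14 × 0.0896 = $78.59
State unemployment insurance (employee share): $928.19 × 0.0079 = $7.33
Medicare tax: $928.19 × 0.0154 = $14.29
Paid family leave insurance: $928.19 × 0.01 = $9.28
Gym membership: $25.64
Total deductions = $51.05 + $18.68 + $78.59 + $7.33 + $14.29 + $9.28 + $25.64 = $204.86
Net pay = $928.19 − $204.86 = $723.33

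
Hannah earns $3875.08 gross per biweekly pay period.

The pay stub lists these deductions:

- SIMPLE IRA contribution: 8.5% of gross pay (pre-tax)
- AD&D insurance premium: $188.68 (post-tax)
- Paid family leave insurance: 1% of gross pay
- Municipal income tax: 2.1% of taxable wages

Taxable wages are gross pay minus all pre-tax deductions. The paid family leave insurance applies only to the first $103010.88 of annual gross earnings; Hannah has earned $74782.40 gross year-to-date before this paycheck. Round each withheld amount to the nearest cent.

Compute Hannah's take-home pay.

SIMPLE IRA contribution: $3875.08 × 0.085 = $329.38
Taxable wages = $3875.08 − $329.38 = $3545.70
Municipal income tax: $3545.70 × 0.021 = $74.46
Paid family leave insurance: cap not yet reached, full $3875.08 is subject → $3875.08 × 0.01 = $38.75
AD&D insurance premium: $188.68
Total deductions = $329.38 + $74.46 + $38.75 + $188.68 = $631.27
Net pay = $3875.08 − $631.27 = $3243.81

$3243.81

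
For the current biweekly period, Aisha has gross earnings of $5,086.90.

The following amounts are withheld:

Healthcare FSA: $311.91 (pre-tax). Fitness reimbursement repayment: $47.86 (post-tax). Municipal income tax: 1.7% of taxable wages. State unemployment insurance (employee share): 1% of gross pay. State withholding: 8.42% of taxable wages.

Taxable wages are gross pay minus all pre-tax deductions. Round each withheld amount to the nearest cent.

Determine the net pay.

Healthcare FSA: $311.91
Taxable wages = $5,086.90 − $311.91 = $4,774.99
State withholding: $4,774.99 × 0.0842 = $402.05
Municipal income tax: $4,774.99 × 0.017 = $81.17
State unemployment insurance (employee share): $5,086.90 × 0.01 = $50.87
Fitness reimbursement repayment: $47.86
Total deductions = $311.91 + $402.05 + $81.17 + $50.87 + $47.86 = $893.86
Net pay = $5,086.90 − $893.86 = $4,193.04

$4,193.04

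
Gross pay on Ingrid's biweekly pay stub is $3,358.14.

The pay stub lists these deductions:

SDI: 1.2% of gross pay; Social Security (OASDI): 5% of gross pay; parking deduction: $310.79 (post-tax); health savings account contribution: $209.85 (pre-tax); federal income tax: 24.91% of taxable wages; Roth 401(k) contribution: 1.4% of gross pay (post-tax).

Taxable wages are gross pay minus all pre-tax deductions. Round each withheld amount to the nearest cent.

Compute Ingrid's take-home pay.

$1,798.04

Health savings account contribution: $209.85
Taxable wages = $3,358.14 − $209.85 = $3,148.29
Federal income tax: $3,148.29 × 0.2491 = $784.24
SDI: $3,358.14 × 0.012 = $40.30
Social Security (OASDI): $3,358.14 × 0.05 = $167.91
Roth 401(k) contribution: $3,358.14 × 0.014 = $47.01
Parking deduction: $310.79
Total deductions = $209.85 + $784.24 + $40.30 + $167.91 + $47.01 + $310.79 = $1,560.10
Net pay = $3,358.14 − $1,560.10 = $1,798.04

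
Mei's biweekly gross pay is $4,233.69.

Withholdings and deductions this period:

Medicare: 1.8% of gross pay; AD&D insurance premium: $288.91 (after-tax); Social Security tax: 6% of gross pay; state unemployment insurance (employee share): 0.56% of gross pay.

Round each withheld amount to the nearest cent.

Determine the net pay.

$3,590.84

State unemployment insurance (employee share): $4,233.69 × 0.0056 = $23.71
Social Security tax: $4,233.69 × 0.06 = $254.02
Medicare: $4,233.69 × 0.018 = $76.21
AD&D insurance premium: $288.91
Total deductions = $23.71 + $254.02 + $76.21 + $288.91 = $642.85
Net pay = $4,233.69 − $642.85 = $3,590.84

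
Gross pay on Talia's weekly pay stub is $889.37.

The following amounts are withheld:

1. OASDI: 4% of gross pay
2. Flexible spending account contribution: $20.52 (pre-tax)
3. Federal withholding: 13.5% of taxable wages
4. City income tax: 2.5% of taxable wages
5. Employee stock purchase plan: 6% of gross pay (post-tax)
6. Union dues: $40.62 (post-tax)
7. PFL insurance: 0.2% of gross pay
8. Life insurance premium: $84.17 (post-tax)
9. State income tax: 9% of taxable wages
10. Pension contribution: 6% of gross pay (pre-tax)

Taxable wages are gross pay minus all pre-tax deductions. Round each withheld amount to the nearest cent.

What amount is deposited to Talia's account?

Flexible spending account contribution: $20.52
Pension contribution: $889.37 × 0.06 = $53.36
Pre-tax total = $20.52 + $53.36 = $73.88
Taxable wages = $889.37 − $73.88 = $815.49
Federal withholding: $815.49 × 0.135 = $110.09
State income tax: $815.49 × 0.09 = $73.39
City income tax: $815.49 × 0.025 = $20.39
PFL insurance: $889.37 × 0.002 = $1.78
OASDI: $889.37 × 0.04 = $35.57
Employee stock purchase plan: $889.37 × 0.06 = $53.36
Life insurance premium: $84.17
Union dues: $40.62
Total deductions = $20.52 + $53.36 + $110.09 + $73.39 + $20.39 + $1.78 + $35.57 + $53.36 + $84.17 + $40.62 = $493.25
Net pay = $889.37 − $493.25 = $396.12

$396.12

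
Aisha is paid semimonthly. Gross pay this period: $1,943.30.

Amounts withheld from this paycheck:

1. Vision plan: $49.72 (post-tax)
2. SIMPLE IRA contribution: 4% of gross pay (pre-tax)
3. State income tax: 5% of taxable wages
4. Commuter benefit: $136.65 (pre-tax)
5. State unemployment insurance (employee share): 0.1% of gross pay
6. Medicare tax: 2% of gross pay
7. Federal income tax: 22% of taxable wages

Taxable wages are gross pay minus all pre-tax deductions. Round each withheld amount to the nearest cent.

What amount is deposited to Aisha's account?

$1,171.58

Commuter benefit: $136.65
SIMPLE IRA contribution: $1,943.30 × 0.04 = $77.73
Pre-tax total = $136.65 + $77.73 = $214.38
Taxable wages = $1,943.30 − $214.38 = $1,728.92
State income tax: $1,728.92 × 0.05 = $86.45
Federal income tax: $1,728.92 × 0.22 = $380.36
State unemployment insurance (employee share): $1,943.30 × 0.001 = $1.94
Medicare tax: $1,943.30 × 0.02 = $38.87
Vision plan: $49.72
Total deductions = $136.65 + $77.73 + $86.45 + $380.36 + $1.94 + $38.87 + $49.72 = $771.72
Net pay = $1,943.30 − $771.72 = $1,171.58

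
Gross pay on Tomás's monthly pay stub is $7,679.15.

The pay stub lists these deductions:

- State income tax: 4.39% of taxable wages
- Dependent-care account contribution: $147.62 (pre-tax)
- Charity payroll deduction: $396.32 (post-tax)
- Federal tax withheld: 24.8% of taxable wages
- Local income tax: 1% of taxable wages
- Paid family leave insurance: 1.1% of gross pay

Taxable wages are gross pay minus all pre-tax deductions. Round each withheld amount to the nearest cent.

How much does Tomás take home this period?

Dependent-care account contribution: $147.62
Taxable wages = $7,679.15 − $147.62 = $7,531.53
State income tax: $7,531.53 × 0.0439 = $330.63
Federal tax withheld: $7,531.53 × 0.248 = $1,867.82
Local income tax: $7,531.53 × 0.01 = $75.32
Paid family leave insurance: $7,679.15 × 0.011 = $84.47
Charity payroll deduction: $396.32
Total deductions = $147.62 + $330.63 + $1,867.82 + $75.32 + $84.47 + $396.32 = $2,902.18
Net pay = $7,679.15 − $2,902.18 = $4,776.97

$4,776.97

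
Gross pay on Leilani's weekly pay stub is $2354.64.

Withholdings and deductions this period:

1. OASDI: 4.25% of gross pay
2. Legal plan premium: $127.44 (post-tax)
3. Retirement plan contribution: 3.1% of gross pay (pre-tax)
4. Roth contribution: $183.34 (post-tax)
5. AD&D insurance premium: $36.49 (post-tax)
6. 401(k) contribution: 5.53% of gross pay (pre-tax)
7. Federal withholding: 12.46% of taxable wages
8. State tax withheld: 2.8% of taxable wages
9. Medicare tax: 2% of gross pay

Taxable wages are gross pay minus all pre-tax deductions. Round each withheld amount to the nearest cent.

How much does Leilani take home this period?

$1328.70

401(k) contribution: $2354.64 × 0.0553 = $130.21
Retirement plan contribution: $2354.64 × 0.031 = $72.99
Pre-tax total = $130.21 + $72.99 = $203.20
Taxable wages = $2354.64 − $203.20 = $2151.44
State tax withheld: $2151.44 × 0.028 = $60.24
Federal withholding: $2151.44 × 0.1246 = $268.07
OASDI: $2354.64 × 0.0425 = $100.07
Medicare tax: $2354.64 × 0.02 = $47.09
Legal plan premium: $127.44
Roth contribution: $183.34
AD&D insurance premium: $36.49
Total deductions = $130.21 + $72.99 + $60.24 + $268.07 + $100.07 + $47.09 + $127.44 + $183.34 + $36.49 = $1025.94
Net pay = $2354.64 − $1025.94 = $1328.70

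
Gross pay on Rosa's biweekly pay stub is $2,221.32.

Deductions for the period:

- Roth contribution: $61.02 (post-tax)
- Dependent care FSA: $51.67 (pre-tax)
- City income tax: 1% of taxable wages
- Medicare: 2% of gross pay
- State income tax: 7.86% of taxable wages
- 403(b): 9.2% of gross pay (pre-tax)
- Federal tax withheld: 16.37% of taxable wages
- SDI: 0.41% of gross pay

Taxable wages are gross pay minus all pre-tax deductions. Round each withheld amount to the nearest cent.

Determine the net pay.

$1,354.89

Dependent care FSA: $51.67
403(b): $2,221.32 × 0.092 = $204.36
Pre-tax total = $51.67 + $204.36 = $256.03
Taxable wages = $2,221.32 − $256.03 = $1,965.29
Federal tax withheld: $1,965.29 × 0.1637 = $321.72
City income tax: $1,965.29 × 0.01 = $19.65
State income tax: $1,965.29 × 0.0786 = $154.47
Medicare: $2,221.32 × 0.02 = $44.43
SDI: $2,221.32 × 0.0041 = $9.11
Roth contribution: $61.02
Total deductions = $51.67 + $204.36 + $321.72 + $19.65 + $154.47 + $44.43 + $9.11 + $61.02 = $866.43
Net pay = $2,221.32 − $866.43 = $1,354.89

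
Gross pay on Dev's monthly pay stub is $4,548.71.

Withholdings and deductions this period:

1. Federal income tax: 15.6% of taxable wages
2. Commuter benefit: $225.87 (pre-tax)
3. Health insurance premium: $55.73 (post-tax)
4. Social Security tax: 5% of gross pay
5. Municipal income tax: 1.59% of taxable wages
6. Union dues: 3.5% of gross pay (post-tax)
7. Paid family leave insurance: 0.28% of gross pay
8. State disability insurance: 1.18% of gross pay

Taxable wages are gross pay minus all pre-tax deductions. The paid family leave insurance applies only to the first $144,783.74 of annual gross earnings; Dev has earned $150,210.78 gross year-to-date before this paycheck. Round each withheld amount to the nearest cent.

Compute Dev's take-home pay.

Commuter benefit: $225.87
Taxable wages = $4,548.71 − $225.87 = $4,322.84
Federal income tax: $4,322.84 × 0.156 = $674.36
Municipal income tax: $4,322.84 × 0.0159 = $68.73
Paid family leave insurance: annual cap $144,783.74 already reached (YTD $150,210.78), so $0.00
State disability insurance: $4,548.71 × 0.0118 = $53.67
Social Security tax: $4,548.71 × 0.05 = $227.44
Union dues: $4,548.71 × 0.035 = $159.20
Health insurance premium: $55.73
Total deductions = $225.87 + $674.36 + $68.73 + $0.00 + $53.67 + $227.44 + $159.20 + $55.73 = $1,465.00
Net pay = $4,548.71 − $1,465.00 = $3,083.71

$3,083.71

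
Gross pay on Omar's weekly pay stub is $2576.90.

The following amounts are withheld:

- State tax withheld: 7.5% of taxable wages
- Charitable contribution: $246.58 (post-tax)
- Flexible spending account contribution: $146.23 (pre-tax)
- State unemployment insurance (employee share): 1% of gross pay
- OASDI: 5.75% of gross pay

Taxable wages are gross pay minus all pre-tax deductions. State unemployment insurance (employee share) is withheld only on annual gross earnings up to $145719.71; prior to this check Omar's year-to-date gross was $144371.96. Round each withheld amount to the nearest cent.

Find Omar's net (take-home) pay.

$1840.14

Flexible spending account contribution: $146.23
Taxable wages = $2576.90 − $146.23 = $2430.67
State tax withheld: $2430.67 × 0.075 = $182.30
OASDI: $2576.90 × 0.0575 = $148.17
State unemployment insurance (employee share): only $145719.71 − $144371.96 = $1347.75 of this check is subject → $1347.75 × 0.01 = $13.48
Charitable contribution: $246.58
Total deductions = $146.23 + $182.30 + $148.17 + $13.48 + $246.58 = $736.76
Net pay = $2576.90 − $736.76 = $1840.14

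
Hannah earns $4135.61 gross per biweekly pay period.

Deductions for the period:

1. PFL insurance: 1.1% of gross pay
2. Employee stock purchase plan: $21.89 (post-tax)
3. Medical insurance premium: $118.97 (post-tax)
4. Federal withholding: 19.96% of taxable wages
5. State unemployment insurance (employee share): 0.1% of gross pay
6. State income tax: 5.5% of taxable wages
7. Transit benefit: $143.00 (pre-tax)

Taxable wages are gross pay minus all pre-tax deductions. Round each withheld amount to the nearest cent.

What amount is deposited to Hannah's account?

Transit benefit: $143.00
Taxable wages = $4135.61 − $143.00 = $3992.61
State income tax: $3992.61 × 0.055 = $219.59
Federal withholding: $3992.61 × 0.1996 = $796.92
State unemployment insurance (employee share): $4135.61 × 0.001 = $4.14
PFL insurance: $4135.61 × 0.011 = $45.49
Medical insurance premium: $118.97
Employee stock purchase plan: $21.89
Total deductions = $143.00 + $219.59 + $796.92 + $4.14 + $45.49 + $118.97 + $21.89 = $1350.00
Net pay = $4135.61 − $1350.00 = $2785.61

$2785.61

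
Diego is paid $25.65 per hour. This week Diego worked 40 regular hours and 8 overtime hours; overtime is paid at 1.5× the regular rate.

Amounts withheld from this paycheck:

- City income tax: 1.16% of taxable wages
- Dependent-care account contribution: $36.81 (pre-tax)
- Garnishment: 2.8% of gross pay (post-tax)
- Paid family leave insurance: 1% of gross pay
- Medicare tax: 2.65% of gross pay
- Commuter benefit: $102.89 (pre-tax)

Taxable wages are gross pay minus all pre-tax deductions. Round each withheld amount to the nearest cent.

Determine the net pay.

Regular pay: 40 × $25.65 = $1,026.00
Overtime pay: 8 × $25.65 × 1.5 = $307.80
Gross pay = $1,026.00 + $307.80 = $1,333.80
Dependent-care account contribution: $36.81
Commuter benefit: $102.89
Pre-tax total = $36.81 + $102.89 = $139.70
Taxable wages = $1,333.80 − $139.70 = $1,194.10
City income tax: $1,194.10 × 0.0116 = $13.85
Medicare tax: $1,333.80 × 0.0265 = $35.35
Paid family leave insurance: $1,333.80 × 0.01 = $13.34
Garnishment: $1,333.80 × 0.028 = $37.35
Total deductions = $36.81 + $102.89 + $13.85 + $35.35 + $13.34 + $37.35 = $239.59
Net pay = $1,333.80 − $239.59 = $1,094.21

$1,094.21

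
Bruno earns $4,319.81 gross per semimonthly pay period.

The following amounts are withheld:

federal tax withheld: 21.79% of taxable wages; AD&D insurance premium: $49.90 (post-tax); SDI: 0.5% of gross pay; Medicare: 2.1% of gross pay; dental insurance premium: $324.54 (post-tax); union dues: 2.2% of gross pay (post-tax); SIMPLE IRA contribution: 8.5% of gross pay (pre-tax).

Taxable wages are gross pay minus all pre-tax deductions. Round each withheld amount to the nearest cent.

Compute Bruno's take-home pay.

SIMPLE IRA contribution: $4,319.81 × 0.085 = $367.18
Taxable wages = $4,319.81 − $367.18 = $3,952.63
Federal tax withheld: $3,952.63 × 0.2179 = $861.28
SDI: $4,319.81 × 0.005 = $21.60
Medicare: $4,319.81 × 0.021 = $90.72
Union dues: $4,319.81 × 0.022 = $95.04
Dental insurance premium: $324.54
AD&D insurance premium: $49.90
Total deductions = $367.18 + $861.28 + $21.60 + $90.72 + $95.04 + $324.54 + $49.90 = $1,810.26
Net pay = $4,319.81 − $1,810.26 = $2,509.55

$2,509.55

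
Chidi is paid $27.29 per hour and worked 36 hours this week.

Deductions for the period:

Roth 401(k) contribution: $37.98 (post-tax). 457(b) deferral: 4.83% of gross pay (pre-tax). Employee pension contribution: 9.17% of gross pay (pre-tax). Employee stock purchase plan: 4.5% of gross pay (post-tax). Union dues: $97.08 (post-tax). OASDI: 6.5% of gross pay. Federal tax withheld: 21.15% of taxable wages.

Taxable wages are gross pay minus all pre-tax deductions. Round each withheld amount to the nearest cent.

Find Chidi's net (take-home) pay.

$423.07

Gross pay: 36 × $27.29 = $982.44
457(b) deferral: $982.44 × 0.0483 = $47.45
Employee pension contribution: $982.44 × 0.0917 = $90.09
Pre-tax total = $47.45 + $90.09 = $137.54
Taxable wages = $982.44 − $137.54 = $844.90
Federal tax withheld: $844.90 × 0.2115 = $178.70
OASDI: $982.44 × 0.065 = $63.86
Union dues: $97.08
Roth 401(k) contribution: $37.98
Employee stock purchase plan: $982.44 × 0.045 = $44.21
Total deductions = $47.45 + $90.09 + $178.70 + $63.86 + $97.08 + $37.98 + $44.21 = $559.37
Net pay = $982.44 − $559.37 = $423.07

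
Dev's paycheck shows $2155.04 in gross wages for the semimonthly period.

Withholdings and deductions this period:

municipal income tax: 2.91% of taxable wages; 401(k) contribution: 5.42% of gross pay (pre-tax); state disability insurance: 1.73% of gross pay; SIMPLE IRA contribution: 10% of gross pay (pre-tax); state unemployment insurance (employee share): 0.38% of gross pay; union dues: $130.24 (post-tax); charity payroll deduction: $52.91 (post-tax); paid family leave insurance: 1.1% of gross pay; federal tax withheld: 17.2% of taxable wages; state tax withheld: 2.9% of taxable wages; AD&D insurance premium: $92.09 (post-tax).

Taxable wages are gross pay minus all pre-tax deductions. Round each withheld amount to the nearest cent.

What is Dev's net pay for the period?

401(k) contribution: $2155.04 × 0.0542 = $116.80
SIMPLE IRA contribution: $2155.04 × 0.1 = $215.50
Pre-tax total = $116.80 + $215.50 = $332.30
Taxable wages = $2155.04 − $332.30 = $1822.74
Federal tax withheld: $1822.74 × 0.172 = $313.51
State tax withheld: $1822.74 × 0.029 = $52.86
Municipal income tax: $1822.74 × 0.0291 = $53.04
State disability insurance: $2155.04 × 0.0173 = $37.28
State unemployment insurance (employee share): $2155.04 × 0.0038 = $8.19
Paid family leave insurance: $2155.04 × 0.011 = $23.71
Charity payroll deduction: $52.91
AD&D insurance premium: $92.09
Union dues: $130.24
Total deductions = $116.80 + $215.50 + $313.51 + $52.86 + $53.04 + $37.28 + $8.19 + $23.71 + $52.91 + $92.09 + $130.24 = $1096.13
Net pay = $2155.04 − $1096.13 = $1058.91

$1058.91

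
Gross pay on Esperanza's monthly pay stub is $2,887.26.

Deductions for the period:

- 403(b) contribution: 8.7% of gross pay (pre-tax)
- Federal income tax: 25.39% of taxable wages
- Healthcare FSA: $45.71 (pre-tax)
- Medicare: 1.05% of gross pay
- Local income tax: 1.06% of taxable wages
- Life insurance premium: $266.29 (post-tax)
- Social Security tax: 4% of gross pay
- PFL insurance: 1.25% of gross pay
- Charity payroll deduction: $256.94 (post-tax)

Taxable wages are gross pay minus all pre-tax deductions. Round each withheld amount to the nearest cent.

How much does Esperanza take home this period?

$1,200.08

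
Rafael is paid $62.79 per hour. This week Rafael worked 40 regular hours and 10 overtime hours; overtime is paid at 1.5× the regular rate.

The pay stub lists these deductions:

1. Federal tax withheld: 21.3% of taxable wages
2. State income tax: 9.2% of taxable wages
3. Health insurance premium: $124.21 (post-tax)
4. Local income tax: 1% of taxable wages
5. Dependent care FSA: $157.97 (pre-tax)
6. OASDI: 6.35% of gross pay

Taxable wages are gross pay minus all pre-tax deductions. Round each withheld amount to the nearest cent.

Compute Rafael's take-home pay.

$1,913.91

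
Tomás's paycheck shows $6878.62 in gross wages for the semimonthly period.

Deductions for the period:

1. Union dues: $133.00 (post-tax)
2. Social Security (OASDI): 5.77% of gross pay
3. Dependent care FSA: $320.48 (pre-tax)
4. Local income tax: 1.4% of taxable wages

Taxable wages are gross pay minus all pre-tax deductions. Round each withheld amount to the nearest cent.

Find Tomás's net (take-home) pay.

$5936.43

Dependent care FSA: $320.48
Taxable wages = $6878.62 − $320.48 = $6558.14
Local income tax: $6558.14 × 0.014 = $91.81
Social Security (OASDI): $6878.62 × 0.0577 = $396.90
Union dues: $133.00
Total deductions = $320.48 + $91.81 + $396.90 + $133.00 = $942.19
Net pay = $6878.62 − $942.19 = $5936.43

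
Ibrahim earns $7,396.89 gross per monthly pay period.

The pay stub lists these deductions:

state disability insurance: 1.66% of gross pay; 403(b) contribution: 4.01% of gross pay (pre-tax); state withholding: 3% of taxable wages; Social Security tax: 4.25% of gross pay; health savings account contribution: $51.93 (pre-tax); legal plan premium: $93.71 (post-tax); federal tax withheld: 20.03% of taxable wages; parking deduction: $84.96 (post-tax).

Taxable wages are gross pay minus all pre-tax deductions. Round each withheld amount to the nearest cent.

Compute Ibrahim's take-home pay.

$4,809.28

Health savings account contribution: $51.93
403(b) contribution: $7,396.89 × 0.0401 = $296.62
Pre-tax total = $51.93 + $296.62 = $348.55
Taxable wages = $7,396.89 − $348.55 = $7,048.34
Federal tax withheld: $7,048.34 × 0.2003 = $1,411.78
State withholding: $7,048.34 × 0.03 = $211.45
Social Security tax: $7,396.89 × 0.0425 = $314.37
State disability insurance: $7,396.89 × 0.0166 = $122.79
Legal plan premium: $93.71
Parking deduction: $84.96
Total deductions = $51.93 + $296.62 + $1,411.78 + $211.45 + $314.37 + $122.79 + $93.71 + $84.96 = $2,587.61
Net pay = $7,396.89 − $2,587.61 = $4,809.28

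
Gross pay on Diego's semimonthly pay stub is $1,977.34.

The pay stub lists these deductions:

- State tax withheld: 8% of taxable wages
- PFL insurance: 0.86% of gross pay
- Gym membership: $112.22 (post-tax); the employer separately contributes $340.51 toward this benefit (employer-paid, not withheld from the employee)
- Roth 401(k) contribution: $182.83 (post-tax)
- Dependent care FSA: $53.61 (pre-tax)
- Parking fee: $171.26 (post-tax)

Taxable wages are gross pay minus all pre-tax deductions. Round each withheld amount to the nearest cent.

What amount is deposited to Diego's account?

Dependent care FSA: $53.61
Taxable wages = $1,977.34 − $53.61 = $1,923.73
State tax withheld: $1,923.73 × 0.08 = $153.90
PFL insurance: $1,977.34 × 0.0086 = $17.01
Roth 401(k) contribution: $182.83
Parking fee: $171.26
Gym membership: $112.22
(Employer's $340.51 toward gym membership is not withheld from the employee.)
Total deductions = $53.61 + $153.90 + $17.01 + $182.83 + $171.26 + $112.22 = $690.83
Net pay = $1,977.34 − $690.83 = $1,286.51

$1,286.51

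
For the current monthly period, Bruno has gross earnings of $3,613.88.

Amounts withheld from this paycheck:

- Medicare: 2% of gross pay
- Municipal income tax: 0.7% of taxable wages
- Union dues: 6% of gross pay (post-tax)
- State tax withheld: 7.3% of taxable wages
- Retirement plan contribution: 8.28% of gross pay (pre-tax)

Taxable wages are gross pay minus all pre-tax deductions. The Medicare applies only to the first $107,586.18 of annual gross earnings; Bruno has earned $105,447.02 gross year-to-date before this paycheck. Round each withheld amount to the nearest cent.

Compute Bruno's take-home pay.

Retirement plan contribution: $3,613.88 × 0.0828 = $299.23
Taxable wages = $3,613.88 − $299.23 = $3,314.65
Municipal income tax: $3,314.65 × 0.007 = $23.20
State tax withheld: $3,314.65 × 0.073 = $241.97
Medicare: only $107,586.18 − $105,447.02 = $2,139.16 of this check is subject → $2,139.16 × 0.02 = $42.78
Union dues: $3,613.88 × 0.06 = $216.83
Total deductions = $299.23 + $23.20 + $241.97 + $42.78 + $216.83 = $824.01
Net pay = $3,613.88 − $824.01 = $2,789.87

$2,789.87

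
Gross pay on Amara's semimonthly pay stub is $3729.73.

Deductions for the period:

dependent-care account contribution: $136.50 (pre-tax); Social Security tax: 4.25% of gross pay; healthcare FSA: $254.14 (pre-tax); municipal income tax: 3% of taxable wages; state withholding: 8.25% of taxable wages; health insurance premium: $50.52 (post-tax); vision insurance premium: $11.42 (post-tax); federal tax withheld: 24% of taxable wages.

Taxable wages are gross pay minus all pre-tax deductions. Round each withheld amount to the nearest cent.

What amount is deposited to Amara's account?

Dependent-care account contribution: $136.50
Healthcare FSA: $254.14
Pre-tax total = $136.50 + $254.14 = $390.64
Taxable wages = $3729.73 − $390.64 = $3339.09
Federal tax withheld: $3339.09 × 0.24 = $801.38
Municipal income tax: $3339.09 × 0.03 = $100.17
State withholding: $3339.09 × 0.0825 = $275.47
Social Security tax: $3729.73 × 0.0425 = $158.51
Vision insurance premium: $11.42
Health insurance premium: $50.52
Total deductions = $136.50 + $254.14 + $801.38 + $100.17 + $275.47 + $158.51 + $11.42 + $50.52 = $1788.11
Net pay = $3729.73 − $1788.11 = $1941.62

$1941.62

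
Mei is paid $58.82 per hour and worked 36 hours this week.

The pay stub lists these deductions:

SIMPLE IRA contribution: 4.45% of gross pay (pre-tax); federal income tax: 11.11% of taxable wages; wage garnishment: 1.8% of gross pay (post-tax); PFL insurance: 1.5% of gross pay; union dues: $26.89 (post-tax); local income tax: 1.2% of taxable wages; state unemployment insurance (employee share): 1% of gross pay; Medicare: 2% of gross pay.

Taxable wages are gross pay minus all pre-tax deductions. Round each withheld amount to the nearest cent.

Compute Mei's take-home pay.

Gross pay: 36 × $58.82 = $2,117.52
SIMPLE IRA contribution: $2,117.52 × 0.0445 = $94.23
Taxable wages = $2,117.52 − $94.23 = $2,023.29
Local income tax: $2,023.29 × 0.012 = $24.28
Federal income tax: $2,023.29 × 0.1111 = $224.79
State unemployment insurance (employee share): $2,117.52 × 0.01 = $21.18
PFL insurance: $2,117.52 × 0.015 = $31.76
Medicare: $2,117.52 × 0.02 = $42.35
Union dues: $26.89
Wage garnishment: $2,117.52 × 0.018 = $38.12
Total deductions = $94.23 + $24.28 + $224.79 + $21.18 + $31.76 + $42.35 + $26.89 + $38.12 = $503.60
Net pay = $2,117.52 − $503.60 = $1,613.92

$1,613.92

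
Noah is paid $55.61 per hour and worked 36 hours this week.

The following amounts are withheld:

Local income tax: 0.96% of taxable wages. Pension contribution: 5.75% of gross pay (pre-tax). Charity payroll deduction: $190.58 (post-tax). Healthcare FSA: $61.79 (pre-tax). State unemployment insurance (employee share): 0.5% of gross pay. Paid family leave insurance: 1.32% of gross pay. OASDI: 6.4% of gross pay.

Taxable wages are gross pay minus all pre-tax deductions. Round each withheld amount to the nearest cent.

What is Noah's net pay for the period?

$1,452.39

Gross pay: 36 × $55.61 = $2,001.96
Pension contribution: $2,001.96 × 0.0575 = $115.11
Healthcare FSA: $61.79
Pre-tax total = $115.11 + $61.79 = $176.90
Taxable wages = $2,001.96 − $176.90 = $1,825.06
Local income tax: $1,825.06 × 0.0096 = $17.52
Paid family leave insurance: $2,001.96 × 0.0132 = $26.43
OASDI: $2,001.96 × 0.064 = $128.13
State unemployment insurance (employee share): $2,001.96 × 0.005 = $10.01
Charity payroll deduction: $190.58
Total deductions = $115.11 + $61.79 + $17.52 + $26.43 + $128.13 + $10.01 + $190.58 = $549.57
Net pay = $2,001.96 − $549.57 = $1,452.39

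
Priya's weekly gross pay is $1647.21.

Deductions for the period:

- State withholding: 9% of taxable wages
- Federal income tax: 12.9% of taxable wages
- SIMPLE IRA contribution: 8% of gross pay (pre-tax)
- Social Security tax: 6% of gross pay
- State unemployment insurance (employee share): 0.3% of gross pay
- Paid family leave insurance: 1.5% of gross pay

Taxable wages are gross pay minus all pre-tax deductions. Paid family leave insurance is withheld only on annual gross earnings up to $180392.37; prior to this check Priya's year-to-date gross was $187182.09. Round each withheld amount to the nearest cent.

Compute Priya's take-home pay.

$1079.78

SIMPLE IRA contribution: $1647.21 × 0.08 = $131.78
Taxable wages = $1647.21 − $131.78 = $1515.43
State withholding: $1515.43 × 0.09 = $136.39
Federal income tax: $1515.43 × 0.129 = $195.49
Social Security tax: $1647.21 × 0.06 = $98.83
State unemployment insurance (employee share): $1647.21 × 0.003 = $4.94
Paid family leave insurance: annual cap $180392.37 already reached (YTD $187182.09), so $0.00
Total deductions = $131.78 + $136.39 + $195.49 + $98.83 + $4.94 + $0.00 = $567.43
Net pay = $1647.21 − $567.43 = $1079.78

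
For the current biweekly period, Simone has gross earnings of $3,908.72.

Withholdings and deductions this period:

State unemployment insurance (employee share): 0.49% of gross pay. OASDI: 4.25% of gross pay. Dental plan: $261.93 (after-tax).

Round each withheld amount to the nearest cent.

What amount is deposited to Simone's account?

$3,461.52

State unemployment insurance (employee share): $3,908.72 × 0.0049 = $19.15
OASDI: $3,908.72 × 0.0425 = $166.12
Dental plan: $261.93
Total deductions = $19.15 + $166.12 + $261.93 = $447.20
Net pay = $3,908.72 − $447.20 = $3,461.52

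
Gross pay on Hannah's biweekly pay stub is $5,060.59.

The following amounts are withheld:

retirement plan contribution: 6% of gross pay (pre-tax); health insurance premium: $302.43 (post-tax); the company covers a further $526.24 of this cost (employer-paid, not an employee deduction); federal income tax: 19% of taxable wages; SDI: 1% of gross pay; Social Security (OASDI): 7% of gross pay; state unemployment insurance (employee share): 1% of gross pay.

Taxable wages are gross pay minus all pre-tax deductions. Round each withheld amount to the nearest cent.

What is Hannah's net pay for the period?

Retirement plan contribution: $5,060.59 × 0.06 = $303.64
Taxable wages = $5,060.59 − $303.64 = $4,756.95
Federal income tax: $4,756.95 × 0.19 = $903.82
Social Security (OASDI): $5,060.59 × 0.07 = $354.24
SDI: $5,060.59 × 0.01 = $50.61
State unemployment insurance (employee share): $5,060.59 × 0.01 = $50.61
Health insurance premium: $302.43
(Employer's $526.24 toward health insurance premium is not withheld from the employee.)
Total deductions = $303.64 + $903.82 + $354.24 + $50.61 + $50.61 + $302.43 = $1,965.35
Net pay = $5,060.59 − $1,965.35 = $3,095.24

$3,095.24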